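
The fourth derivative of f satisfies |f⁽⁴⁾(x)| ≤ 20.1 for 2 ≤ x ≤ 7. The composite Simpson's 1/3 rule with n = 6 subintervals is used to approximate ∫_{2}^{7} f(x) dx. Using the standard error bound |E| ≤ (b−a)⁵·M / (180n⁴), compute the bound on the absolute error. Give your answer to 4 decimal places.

|E| ≤ (5)⁵·20.1 / (180·6⁴) = 62812.5/233280 = 0.2693.

0.2693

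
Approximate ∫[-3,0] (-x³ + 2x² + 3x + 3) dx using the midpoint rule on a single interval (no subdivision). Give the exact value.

M = (b−a)·f(-1.5) = 3·(6.375) = 19.125.

19.125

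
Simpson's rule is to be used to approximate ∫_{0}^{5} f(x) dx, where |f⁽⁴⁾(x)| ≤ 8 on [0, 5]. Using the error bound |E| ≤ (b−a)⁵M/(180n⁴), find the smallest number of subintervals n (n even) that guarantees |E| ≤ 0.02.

10

Need 25000/(180n⁴) ≤ 0.02.
n⁴ ≥ 25000/(180·0.02) = 6944.44 ⇒ n ≥ 9.1287, so the smallest even n is 10. (n must be even for Simpson's rule.)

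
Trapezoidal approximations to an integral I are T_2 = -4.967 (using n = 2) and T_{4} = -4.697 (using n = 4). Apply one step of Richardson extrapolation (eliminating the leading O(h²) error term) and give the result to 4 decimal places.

R = (4·T_{4} − T_2) / 3 = (4·(-4.697) − (-4.967))/3 = (-13.821)/3 = -4.6070.

-4.6070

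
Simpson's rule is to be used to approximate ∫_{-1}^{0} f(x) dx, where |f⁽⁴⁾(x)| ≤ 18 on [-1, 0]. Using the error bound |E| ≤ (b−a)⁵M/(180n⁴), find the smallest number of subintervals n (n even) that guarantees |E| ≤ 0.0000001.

Need 18/(180n⁴) ≤ 0.0000001.
n⁴ ≥ 18/(180·0.0000001) = 1e+06 ⇒ n ≥ 31.6228, so the smallest even n is 32. (n must be even for Simpson's rule.)

32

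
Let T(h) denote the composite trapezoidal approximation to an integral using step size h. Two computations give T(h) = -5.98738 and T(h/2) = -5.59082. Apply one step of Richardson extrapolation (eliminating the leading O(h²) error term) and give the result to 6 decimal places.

R = (4·T(h/2) − T(h)) / 3 = (4·(-5.59082) − (-5.98738))/3 = (-16.37590)/3 = -5.458633.

-5.458633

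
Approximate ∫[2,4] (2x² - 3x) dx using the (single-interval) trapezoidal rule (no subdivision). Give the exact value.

22

T = (b−a)/2 · [f(2) + f(4)] = 1·[2 + 20] = 22.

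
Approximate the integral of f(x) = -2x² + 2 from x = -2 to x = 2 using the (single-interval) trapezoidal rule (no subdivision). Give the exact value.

T = (b−a)/2 · [f(-2) + f(2)] = 2·[(-6) + (-6)] = -24.

-24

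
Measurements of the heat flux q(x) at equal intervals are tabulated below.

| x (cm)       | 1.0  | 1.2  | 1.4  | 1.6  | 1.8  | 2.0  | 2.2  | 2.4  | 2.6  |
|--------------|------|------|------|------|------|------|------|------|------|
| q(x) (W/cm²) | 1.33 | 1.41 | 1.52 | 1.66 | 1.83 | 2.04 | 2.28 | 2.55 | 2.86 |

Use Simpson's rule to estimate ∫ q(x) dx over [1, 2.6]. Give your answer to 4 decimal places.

h = 0.2, n = 8.
(h/3)·[y₀ + 4y₁ + 2y₂ + 4y₃ + 2y₄ + 4y₅ + 2y₆ + 4y₇ + y₈] = 0.066667·(46.09) = 3.0727.

3.0727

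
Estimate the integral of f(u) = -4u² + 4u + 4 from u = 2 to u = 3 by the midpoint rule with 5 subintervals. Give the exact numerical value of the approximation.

-11.32

h = (3 − 2)/5 = 0.2.
Midpoints m₁,…,m₅ = 2.1, 2.3, 2.5, 2.7, 2.9.
f(m₁)=-5.24, f(m₂)=-7.96, f(m₃)=-11, f(m₄)=-14.36, f(m₅)=-18.04.
h·[f(m₁) + f(m₂) + f(m₃) + f(m₄) + f(m₅)] = 0.2·(-56.6) = -11.32.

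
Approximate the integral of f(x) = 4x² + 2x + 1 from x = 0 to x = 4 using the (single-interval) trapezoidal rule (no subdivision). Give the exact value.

T = (b−a)/2 · [f(0) + f(4)] = 2·[1 + 73] = 148.

148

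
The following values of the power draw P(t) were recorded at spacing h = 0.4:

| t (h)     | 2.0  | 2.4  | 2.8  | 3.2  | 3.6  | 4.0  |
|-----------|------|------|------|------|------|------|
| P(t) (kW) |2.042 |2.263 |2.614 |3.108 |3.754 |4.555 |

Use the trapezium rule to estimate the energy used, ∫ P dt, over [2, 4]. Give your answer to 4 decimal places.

h = 0.4, n = 5.
(h/2)·[y₀ + 2y₁ + 2y₂ + 2y₃ + 2y₄ + y₅] = 0.2·(30.075) = 6.0150.

6.0150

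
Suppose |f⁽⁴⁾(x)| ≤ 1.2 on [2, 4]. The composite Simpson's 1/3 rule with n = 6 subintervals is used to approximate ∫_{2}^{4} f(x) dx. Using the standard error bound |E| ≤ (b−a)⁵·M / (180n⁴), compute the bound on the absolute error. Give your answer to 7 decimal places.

|E| ≤ (2)⁵·1.2 / (180·6⁴) = 38.4/233280 = 0.0001646.

0.0001646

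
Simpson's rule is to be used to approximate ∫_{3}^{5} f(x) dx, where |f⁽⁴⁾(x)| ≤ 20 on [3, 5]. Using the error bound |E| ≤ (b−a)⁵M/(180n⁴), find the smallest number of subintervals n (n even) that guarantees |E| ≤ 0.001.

8

Need 640/(180n⁴) ≤ 0.001.
n⁴ ≥ 640/(180·0.001) = 3555.56 ⇒ n ≥ 7.7219, so the smallest even n is 8. (n must be even for Simpson's rule.)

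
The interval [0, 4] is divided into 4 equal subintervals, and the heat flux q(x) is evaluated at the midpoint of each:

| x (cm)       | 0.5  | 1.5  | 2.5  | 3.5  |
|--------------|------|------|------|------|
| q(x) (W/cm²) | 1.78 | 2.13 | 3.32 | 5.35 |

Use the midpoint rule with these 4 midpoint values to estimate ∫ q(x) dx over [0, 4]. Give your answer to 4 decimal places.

h = 1, n = 4.
h·[y(m₁) + y(m₂) + y(m₃) + y(m₄)] = 1·(12.58) = 12.5800.

12.5800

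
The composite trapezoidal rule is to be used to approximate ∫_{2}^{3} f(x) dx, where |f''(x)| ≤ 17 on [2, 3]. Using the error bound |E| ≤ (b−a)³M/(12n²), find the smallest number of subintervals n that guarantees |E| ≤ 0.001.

Need 17/(12n²) ≤ 0.001.
n² ≥ 17/(12·0.001) = 1416.67 ⇒ n ≥ 37.6386, so the smallest n is 38.

38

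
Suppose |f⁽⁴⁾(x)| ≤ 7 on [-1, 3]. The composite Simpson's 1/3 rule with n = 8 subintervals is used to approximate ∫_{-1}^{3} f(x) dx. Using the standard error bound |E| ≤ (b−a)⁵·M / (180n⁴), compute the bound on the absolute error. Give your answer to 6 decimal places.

0.009722

|E| ≤ (4)⁵·7 / (180·8⁴) = 7168/737280 = 0.009722.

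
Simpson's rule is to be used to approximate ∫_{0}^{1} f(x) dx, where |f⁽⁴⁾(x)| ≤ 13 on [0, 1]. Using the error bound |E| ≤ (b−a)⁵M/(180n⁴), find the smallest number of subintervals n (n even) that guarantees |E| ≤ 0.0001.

Need 13/(180n⁴) ≤ 0.0001.
n⁴ ≥ 13/(180·0.0001) = 722.222 ⇒ n ≥ 5.1840, so the smallest even n is 6. (n must be even for Simpson's rule.)

6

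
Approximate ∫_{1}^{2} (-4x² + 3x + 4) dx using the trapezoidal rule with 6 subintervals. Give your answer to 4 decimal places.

-0.8519

h = (2 − 1)/6 = 0.166667.
Nodes x₀,…,x₆ = 1, 1.166667, 1.333333, 1.5, 1.666667, 1.833333, 2.
f(x) = -4x² + 3x + 4: f₀=3, f₁=2.055556, f₂=0.888889, f₃=-0.5, f₄=-2.111111, f₅=-3.944444, f₆=-6.
(h/2)·[f₀ + 2f₁ + 2f₂ + 2f₃ + 2f₄ + 2f₅ + f₆] = 0.083333·(-10.222222) = -0.8519.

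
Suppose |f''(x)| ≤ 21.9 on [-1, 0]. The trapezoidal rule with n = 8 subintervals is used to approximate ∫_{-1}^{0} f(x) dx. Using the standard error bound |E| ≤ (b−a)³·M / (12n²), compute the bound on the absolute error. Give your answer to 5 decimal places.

0.02852

|E| ≤ (1)³·21.9 / (12·8²) = 21.9/768 = 0.02852.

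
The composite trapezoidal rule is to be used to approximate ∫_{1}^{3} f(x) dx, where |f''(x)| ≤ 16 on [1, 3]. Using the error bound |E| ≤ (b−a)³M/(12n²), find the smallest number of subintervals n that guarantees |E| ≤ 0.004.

52

Need 128/(12n²) ≤ 0.004.
n² ≥ 128/(12·0.004) = 2666.67 ⇒ n ≥ 51.6398, so the smallest n is 52.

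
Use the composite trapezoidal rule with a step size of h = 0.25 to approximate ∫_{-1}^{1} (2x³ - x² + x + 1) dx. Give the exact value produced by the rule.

1.3125

h = (1 − (-1))/8 = 0.25.
Nodes x₀,…,x₈ = -1, -0.75, -0.5, -0.25, 0, 0.25, 0.5, 0.75, 1.
f(x) = 2x³ - x² + x + 1: f₀=-3, f₁=-1.15625, f₂=0, f₃=0.65625, f₄=1, f₅=1.21875, f₆=1.5, f₇=2.03125, f₈=3.
(h/2)·[f₀ + 2f₁ + 2f₂ + 2f₃ + 2f₄ + 2f₅ + 2f₆ + 2f₇ + f₈] = 0.125·(10.5) = 1.3125.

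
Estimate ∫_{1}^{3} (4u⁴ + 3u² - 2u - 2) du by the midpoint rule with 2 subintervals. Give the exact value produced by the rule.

h = (3 − 1)/2 = 1.
Midpoints m₁,…,m₂ = 1.5, 2.5.
f(m₁)=22, f(m₂)=168.
h·[f(m₁) + f(m₂)] = 1·(190) = 190.

190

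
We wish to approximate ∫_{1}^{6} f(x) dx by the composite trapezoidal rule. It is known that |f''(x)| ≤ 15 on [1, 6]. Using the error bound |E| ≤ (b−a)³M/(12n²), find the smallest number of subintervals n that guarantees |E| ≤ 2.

Need 1875/(12n²) ≤ 2.
n² ≥ 1875/(12·2) = 78.125 ⇒ n ≥ 8.8388, so the smallest n is 9.

9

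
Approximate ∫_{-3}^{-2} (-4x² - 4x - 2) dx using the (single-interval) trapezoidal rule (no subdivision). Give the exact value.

T = (b−a)/2 · [f(-3) + f(-2)] = 0.5·[(-26) + (-10)] = -18.

-18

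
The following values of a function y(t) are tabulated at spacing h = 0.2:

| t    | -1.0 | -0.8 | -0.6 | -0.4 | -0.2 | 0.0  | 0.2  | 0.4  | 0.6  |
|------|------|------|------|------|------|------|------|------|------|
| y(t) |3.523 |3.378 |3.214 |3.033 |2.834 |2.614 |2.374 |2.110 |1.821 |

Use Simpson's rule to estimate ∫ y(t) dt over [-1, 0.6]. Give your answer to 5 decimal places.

h = 0.2, n = 8.
(h/3)·[y₀ + 4y₁ + 2y₂ + 4y₃ + 2y₄ + 4y₅ + 2y₆ + 4y₇ + y₈] = 0.066667·(66.728) = 4.44853.

4.44853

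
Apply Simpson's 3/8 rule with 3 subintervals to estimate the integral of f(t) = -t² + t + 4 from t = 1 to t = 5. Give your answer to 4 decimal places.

h = (5 − 1)/3 = 1.333333.
Nodes t₀,…,t₃ = 1, 2.333333, 3.666667, 5.
f(t) = -t² + t + 4: f₀=4, f₁=0.888889, f₂=-5.777778, f₃=-16.
(3h/8)·[f₀ + 3f₁ + 3f₂ + f₃] = 0.5·(-26.666667) = -13.3333.

-13.3333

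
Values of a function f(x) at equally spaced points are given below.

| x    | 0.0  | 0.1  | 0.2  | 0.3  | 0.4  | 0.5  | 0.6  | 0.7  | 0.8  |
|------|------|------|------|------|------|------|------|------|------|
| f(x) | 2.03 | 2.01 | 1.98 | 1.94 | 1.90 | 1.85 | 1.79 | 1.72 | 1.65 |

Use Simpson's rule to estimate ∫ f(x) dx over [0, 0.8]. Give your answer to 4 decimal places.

h = 0.1, n = 8.
(h/3)·[y₀ + 4y₁ + 2y₂ + 4y₃ + 2y₄ + 4y₅ + 2y₆ + 4y₇ + y₈] = 0.033333·(45.10) = 1.5033.

1.5033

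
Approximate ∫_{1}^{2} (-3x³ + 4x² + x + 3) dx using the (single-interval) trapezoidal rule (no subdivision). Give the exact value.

T = (b−a)/2 · [f(1) + f(2)] = 0.5·[5 + (-3)] = 1.

1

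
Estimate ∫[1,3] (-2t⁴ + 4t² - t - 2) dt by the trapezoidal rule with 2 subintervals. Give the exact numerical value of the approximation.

h = (3 − 1)/2 = 1.
Nodes t₀,…,t₂ = 1, 2, 3.
f(t) = -2t⁴ + 4t² - t - 2: f₀=-1, f₁=-20, f₂=-131.
(h/2)·[f₀ + 2f₁ + f₂] = 0.5·(-172) = -86.

-86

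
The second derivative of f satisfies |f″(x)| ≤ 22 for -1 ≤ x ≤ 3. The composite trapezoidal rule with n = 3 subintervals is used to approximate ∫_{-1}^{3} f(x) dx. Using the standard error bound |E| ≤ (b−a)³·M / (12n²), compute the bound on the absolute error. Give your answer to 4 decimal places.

13.0370

|E| ≤ (4)³·22 / (12·3²) = 1408/108 = 13.0370.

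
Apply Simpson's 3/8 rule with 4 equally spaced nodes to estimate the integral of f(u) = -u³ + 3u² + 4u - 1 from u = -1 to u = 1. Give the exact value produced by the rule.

0

h = (1 − (-1))/3 = 0.666667.
Nodes u₀,…,u₃ = -1, -0.333333, 0.333333, 1.
f(u) = -u³ + 3u² + 4u - 1: f₀=-1, f₁=-1.962963, f₂=0.629630, f₃=5.
(3h/8)·[f₀ + 3f₁ + 3f₂ + f₃] = 0.25·(0) = 0.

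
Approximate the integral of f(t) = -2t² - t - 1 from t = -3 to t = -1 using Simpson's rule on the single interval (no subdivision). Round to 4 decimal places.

S = (b−a)/6 · [f(-3) + 4f(-2) + f(-1)] = 0.333333·[(-16) + 4·(-7) + (-2)] = -15.3333.

-15.3333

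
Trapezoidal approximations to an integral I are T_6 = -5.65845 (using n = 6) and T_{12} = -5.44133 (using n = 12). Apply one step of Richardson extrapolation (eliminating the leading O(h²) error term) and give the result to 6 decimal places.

-5.368957

R = (4·T_{12} − T_6) / 3 = (4·(-5.44133) − (-5.65845))/3 = (-16.10687)/3 = -5.368957.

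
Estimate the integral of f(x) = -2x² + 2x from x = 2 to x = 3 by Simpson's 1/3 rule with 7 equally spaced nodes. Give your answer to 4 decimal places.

-7.6667

h = (3 − 2)/6 = 0.166667.
Nodes x₀,…,x₆ = 2, 2.166667, 2.333333, 2.5, 2.666667, 2.833333, 3.
f(x) = -2x² + 2x: f₀=-4, f₁=-5.055556, f₂=-6.222222, f₃=-7.5, f₄=-8.888889, f₅=-10.388889, f₆=-12.
(h/3)·[f₀ + 4f₁ + 2f₂ + 4f₃ + 2f₄ + 4f₅ + f₆] = 0.055556·(-138) = -7.6667.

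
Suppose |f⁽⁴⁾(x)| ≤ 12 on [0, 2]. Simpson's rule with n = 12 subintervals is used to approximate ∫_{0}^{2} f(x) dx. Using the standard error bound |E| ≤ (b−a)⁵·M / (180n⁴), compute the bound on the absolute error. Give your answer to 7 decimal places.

|E| ≤ (2)⁵·12 / (180·12⁴) = 384/3732480 = 0.0001029.

0.0001029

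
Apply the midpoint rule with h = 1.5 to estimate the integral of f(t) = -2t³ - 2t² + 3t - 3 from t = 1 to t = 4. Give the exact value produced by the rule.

-146.4375

h = (4 − 1)/2 = 1.5.
Midpoints m₁,…,m₂ = 1.75, 3.25.
f(m₁)=-14.59375, f(m₂)=-83.03125.
h·[f(m₁) + f(m₂)] = 1.5·(-97.625) = -146.4375.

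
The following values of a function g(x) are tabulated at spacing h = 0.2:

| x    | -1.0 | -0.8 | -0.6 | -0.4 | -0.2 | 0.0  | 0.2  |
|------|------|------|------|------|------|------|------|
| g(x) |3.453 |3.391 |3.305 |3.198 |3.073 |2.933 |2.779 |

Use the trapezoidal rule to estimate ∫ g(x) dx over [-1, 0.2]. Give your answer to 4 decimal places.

3.8032

h = 0.2, n = 6.
(h/2)·[y₀ + 2y₁ + 2y₂ + 2y₃ + 2y₄ + 2y₅ + y₆] = 0.1·(38.032) = 3.8032.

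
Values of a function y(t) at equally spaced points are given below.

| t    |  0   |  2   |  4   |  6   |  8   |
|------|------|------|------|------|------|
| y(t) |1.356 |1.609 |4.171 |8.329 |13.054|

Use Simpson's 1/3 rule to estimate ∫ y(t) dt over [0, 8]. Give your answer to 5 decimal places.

h = 2, n = 4.
(h/3)·[y₀ + 4y₁ + 2y₂ + 4y₃ + y₄] = 0.666667·(62.504) = 41.66933.

41.66933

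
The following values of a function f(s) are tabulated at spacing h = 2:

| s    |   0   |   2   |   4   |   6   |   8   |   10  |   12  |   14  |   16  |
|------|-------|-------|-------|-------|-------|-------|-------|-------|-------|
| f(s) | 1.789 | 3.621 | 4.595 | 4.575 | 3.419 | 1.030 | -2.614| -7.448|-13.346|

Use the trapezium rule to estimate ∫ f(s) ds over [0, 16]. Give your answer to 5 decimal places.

h = 2, n = 8.
(h/2)·[y₀ + 2y₁ + 2y₂ + 2y₃ + 2y₄ + 2y₅ + 2y₆ + 2y₇ + y₈] = 1·(2.799) = 2.79900.

2.79900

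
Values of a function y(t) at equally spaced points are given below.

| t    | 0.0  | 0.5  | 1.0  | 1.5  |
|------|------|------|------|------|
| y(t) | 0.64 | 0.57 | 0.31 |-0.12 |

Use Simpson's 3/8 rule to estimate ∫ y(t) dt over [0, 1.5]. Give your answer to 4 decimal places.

h = 0.5, n = 3.
(3h/8)·[y₀ + 3y₁ + 3y₂ + y₃] = 0.1875·(3.16) = 0.5925.

0.5925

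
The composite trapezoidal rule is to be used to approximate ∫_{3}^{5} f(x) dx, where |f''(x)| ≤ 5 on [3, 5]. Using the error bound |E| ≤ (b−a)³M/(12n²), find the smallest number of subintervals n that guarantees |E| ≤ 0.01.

19

Need 40/(12n²) ≤ 0.01.
n² ≥ 40/(12·0.01) = 333.333 ⇒ n ≥ 18.2574, so the smallest n is 19.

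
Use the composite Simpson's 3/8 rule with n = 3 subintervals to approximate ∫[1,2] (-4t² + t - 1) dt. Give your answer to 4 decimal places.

h = (2 − 1)/3 = 0.333333.
Nodes t₀,…,t₃ = 1, 1.333333, 1.666667, 2.
f(t) = -4t² + t - 1: f₀=-4, f₁=-6.777778, f₂=-10.444444, f₃=-15.
(3h/8)·[f₀ + 3f₁ + 3f₂ + f₃] = 0.125·(-70.666667) = -8.8333.

-8.8333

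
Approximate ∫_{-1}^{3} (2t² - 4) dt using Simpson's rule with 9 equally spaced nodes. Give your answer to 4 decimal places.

h = (3 − (-1))/8 = 0.5.
Nodes t₀,…,t₈ = -1, -0.5, 0, 0.5, 1, 1.5, 2, 2.5, 3.
f(t) = 2t² - 4: f₀=-2, f₁=-3.5, f₂=-4, f₃=-3.5, f₄=-2, f₅=0.5, f₆=4, f₇=8.5, f₈=14.
(h/3)·[f₀ + 4f₁ + 2f₂ + 4f₃ + 2f₄ + 4f₅ + 2f₆ + 4f₇ + f₈] = 0.166667·(16) = 2.6667.

2.6667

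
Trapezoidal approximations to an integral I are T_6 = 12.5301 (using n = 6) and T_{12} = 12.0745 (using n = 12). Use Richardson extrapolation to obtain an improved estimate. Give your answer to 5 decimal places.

11.92263

R = (4·T_{12} − T_6) / 3 = (4·12.0745 − 12.5301)/3 = (35.7679)/3 = 11.92263.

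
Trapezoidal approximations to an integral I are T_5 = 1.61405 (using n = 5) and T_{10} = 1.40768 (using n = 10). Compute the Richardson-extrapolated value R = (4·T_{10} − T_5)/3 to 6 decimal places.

R = (4·T_{10} − T_5) / 3 = (4·1.40768 − 1.61405)/3 = (4.01667)/3 = 1.338890.

1.338890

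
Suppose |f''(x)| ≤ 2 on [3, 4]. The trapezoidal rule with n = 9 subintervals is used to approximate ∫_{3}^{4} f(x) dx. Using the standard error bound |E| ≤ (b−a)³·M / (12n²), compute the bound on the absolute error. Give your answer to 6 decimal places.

|E| ≤ (1)³·2 / (12·9²) = 2/972 = 0.002058.

0.002058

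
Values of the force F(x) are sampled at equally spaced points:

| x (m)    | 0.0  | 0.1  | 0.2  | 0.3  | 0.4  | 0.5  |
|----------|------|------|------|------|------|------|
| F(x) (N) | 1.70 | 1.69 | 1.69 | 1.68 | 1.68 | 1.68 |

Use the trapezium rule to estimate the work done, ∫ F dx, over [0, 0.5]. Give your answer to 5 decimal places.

0.84300

h = 0.1, n = 5.
(h/2)·[y₀ + 2y₁ + 2y₂ + 2y₃ + 2y₄ + y₅] = 0.05·(16.86) = 0.84300.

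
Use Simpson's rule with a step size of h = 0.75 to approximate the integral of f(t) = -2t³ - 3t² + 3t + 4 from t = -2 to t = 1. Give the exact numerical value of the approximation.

6

h = (1 − (-2))/4 = 0.75.
Nodes t₀,…,t₄ = -2, -1.25, -0.5, 0.25, 1.
f(t) = -2t³ - 3t² + 3t + 4: f₀=2, f₁=-0.53125, f₂=2, f₃=4.53125, f₄=2.
(h/3)·[f₀ + 4f₁ + 2f₂ + 4f₃ + f₄] = 0.25·(24) = 6.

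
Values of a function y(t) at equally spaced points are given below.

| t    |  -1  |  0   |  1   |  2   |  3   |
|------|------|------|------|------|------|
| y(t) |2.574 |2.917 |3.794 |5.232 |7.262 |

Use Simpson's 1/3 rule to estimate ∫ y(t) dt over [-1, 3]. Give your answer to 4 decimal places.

h = 1, n = 4.
(h/3)·[y₀ + 4y₁ + 2y₂ + 4y₃ + y₄] = 0.333333·(50.020) = 16.6733.

16.6733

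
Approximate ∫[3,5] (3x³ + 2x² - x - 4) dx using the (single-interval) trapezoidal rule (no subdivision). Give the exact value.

T = (b−a)/2 · [f(3) + f(5)] = 1·[92 + 416] = 508.

508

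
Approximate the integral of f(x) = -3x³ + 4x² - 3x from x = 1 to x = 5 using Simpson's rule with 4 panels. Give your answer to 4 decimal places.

-338.6667

h = (5 − 1)/4 = 1.
Nodes x₀,…,x₄ = 1, 2, 3, 4, 5.
f(x) = -3x³ + 4x² - 3x: f₀=-2, f₁=-14, f₂=-54, f₃=-140, f₄=-290.
(h/3)·[f₀ + 4f₁ + 2f₂ + 4f₃ + f₄] = 0.333333·(-1016) = -338.6667.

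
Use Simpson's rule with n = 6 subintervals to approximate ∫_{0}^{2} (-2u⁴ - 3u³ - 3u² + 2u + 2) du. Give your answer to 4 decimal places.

-24.8066

h = (2 − 0)/6 = 0.333333.
Nodes u₀,…,u₆ = 0, 0.333333, 0.666667, 1, 1.333333, 1.666667, 2.
f(u) = -2u⁴ - 3u³ - 3u² + 2u + 2: f₀=2, f₁=2.197531, f₂=0.716049, f₃=-4, f₄=-14.098765, f₅=-32.320988, f₆=-62.
(h/3)·[f₀ + 4f₁ + 2f₂ + 4f₃ + 2f₄ + 4f₅ + f₆] = 0.111111·(-223.259259) = -24.8066.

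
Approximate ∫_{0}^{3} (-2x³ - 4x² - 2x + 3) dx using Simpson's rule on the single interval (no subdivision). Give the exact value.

S = (b−a)/6 · [f(0) + 4f(1.5) + f(3)] = 0.5·[3 + 4·(-15.75) + (-93)] = -76.5.

-76.5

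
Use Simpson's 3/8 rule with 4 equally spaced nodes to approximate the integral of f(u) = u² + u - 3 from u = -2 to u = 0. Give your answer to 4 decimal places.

-5.3333

h = (0 − (-2))/3 = 0.666667.
Nodes u₀,…,u₃ = -2, -1.333333, -0.666667, 0.
f(u) = u² + u - 3: f₀=-1, f₁=-2.555556, f₂=-3.222222, f₃=-3.
(3h/8)·[f₀ + 3f₁ + 3f₂ + f₃] = 0.25·(-21.333333) = -5.3333.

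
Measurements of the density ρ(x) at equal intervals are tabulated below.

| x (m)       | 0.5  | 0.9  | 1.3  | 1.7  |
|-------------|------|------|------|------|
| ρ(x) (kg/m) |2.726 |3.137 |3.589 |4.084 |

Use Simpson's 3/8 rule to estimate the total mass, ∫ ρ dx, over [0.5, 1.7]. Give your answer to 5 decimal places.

4.04820

h = 0.4, n = 3.
(3h/8)·[y₀ + 3y₁ + 3y₂ + y₃] = 0.15·(26.988) = 4.04820.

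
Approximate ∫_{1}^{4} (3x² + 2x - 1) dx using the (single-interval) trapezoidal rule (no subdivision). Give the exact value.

T = (b−a)/2 · [f(1) + f(4)] = 1.5·[4 + 55] = 88.5.

88.5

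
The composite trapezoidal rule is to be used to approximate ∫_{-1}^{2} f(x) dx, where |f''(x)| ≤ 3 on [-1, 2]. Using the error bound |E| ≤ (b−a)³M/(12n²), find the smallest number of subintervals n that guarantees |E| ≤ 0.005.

37

Need 81/(12n²) ≤ 0.005.
n² ≥ 81/(12·0.005) = 1350 ⇒ n ≥ 36.7423, so the smallest n is 37.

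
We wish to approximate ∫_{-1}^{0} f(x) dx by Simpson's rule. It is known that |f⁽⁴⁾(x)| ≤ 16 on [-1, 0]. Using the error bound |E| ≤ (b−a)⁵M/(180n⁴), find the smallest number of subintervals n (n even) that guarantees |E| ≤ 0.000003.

Need 16/(180n⁴) ≤ 0.000003.
n⁴ ≥ 16/(180·0.000003) = 29629.6 ⇒ n ≥ 13.1199, so the smallest even n is 14. (n must be even for Simpson's rule.)

14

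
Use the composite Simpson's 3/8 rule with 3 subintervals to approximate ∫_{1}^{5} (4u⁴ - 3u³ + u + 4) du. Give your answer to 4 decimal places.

2074.3704

h = (5 − 1)/3 = 1.333333.
Nodes u₀,…,u₃ = 1, 2.333333, 3.666667, 5.
f(u) = 4u⁴ - 3u³ + u + 4: f₀=6, f₁=86.790123, f₂=582.790123, f₃=2134.
(3h/8)·[f₀ + 3f₁ + 3f₂ + f₃] = 0.5·(4148.740741) = 2074.3704.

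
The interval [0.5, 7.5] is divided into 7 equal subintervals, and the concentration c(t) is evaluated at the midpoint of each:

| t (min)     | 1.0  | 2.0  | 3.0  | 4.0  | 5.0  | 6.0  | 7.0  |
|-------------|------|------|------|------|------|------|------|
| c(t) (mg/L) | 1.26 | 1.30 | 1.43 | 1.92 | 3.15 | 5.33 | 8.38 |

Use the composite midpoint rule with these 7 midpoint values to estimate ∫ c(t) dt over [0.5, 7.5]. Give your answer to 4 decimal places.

22.7700

h = 1, n = 7.
h·[y(m₁) + y(m₂) + y(m₃) + y(m₄) + y(m₅) + y(m₆) + y(m₇)] = 1·(22.77) = 22.7700.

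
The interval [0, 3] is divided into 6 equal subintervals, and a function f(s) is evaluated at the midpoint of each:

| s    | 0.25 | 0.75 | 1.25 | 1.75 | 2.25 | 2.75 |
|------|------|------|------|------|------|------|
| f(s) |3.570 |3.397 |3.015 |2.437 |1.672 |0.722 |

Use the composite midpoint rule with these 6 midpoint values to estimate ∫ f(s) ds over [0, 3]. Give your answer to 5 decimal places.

7.40650

h = 0.5, n = 6.
h·[y(m₁) + y(m₂) + y(m₃) + y(m₄) + y(m₅) + y(m₆)] = 0.5·(14.813) = 7.40650.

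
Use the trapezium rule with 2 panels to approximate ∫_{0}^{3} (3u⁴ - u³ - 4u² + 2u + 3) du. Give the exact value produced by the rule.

157.21875

h = (3 − 0)/2 = 1.5.
Nodes u₀,…,u₂ = 0, 1.5, 3.
f(u) = 3u⁴ - u³ - 4u² + 2u + 3: f₀=3, f₁=8.8125, f₂=189.
(h/2)·[f₀ + 2f₁ + f₂] = 0.75·(209.625) = 157.21875.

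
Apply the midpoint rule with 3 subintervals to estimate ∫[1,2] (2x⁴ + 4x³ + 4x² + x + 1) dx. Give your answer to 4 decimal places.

h = (2 − 1)/3 = 0.333333.
Midpoints m₁,…,m₃ = 1.166667, 1.5, 1.833333.
f(m₁)=17.668210, f(m₂)=35.125, f(m₃)=63.520062.
h·[f(m₁) + f(m₂) + f(m₃)] = 0.333333·(116.313272) = 38.7711.

38.7711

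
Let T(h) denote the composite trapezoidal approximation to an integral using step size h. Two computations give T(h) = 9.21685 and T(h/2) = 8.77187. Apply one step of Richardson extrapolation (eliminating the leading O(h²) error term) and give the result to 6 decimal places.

R = (4·T(h/2) − T(h)) / 3 = (4·8.77187 − 9.21685)/3 = (25.87063)/3 = 8.623543.

8.623543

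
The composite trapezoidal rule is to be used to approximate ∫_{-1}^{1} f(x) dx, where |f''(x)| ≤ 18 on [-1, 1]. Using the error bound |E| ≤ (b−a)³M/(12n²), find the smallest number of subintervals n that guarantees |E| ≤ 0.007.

Need 144/(12n²) ≤ 0.007.
n² ≥ 144/(12·0.007) = 1714.29 ⇒ n ≥ 41.4039, so the smallest n is 42.

42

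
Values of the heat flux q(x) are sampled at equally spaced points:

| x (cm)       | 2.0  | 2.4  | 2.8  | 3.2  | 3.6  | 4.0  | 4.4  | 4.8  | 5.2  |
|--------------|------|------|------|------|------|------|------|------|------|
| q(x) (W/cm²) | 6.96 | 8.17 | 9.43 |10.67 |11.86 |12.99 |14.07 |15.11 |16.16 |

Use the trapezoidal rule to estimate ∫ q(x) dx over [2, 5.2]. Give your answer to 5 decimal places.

h = 0.4, n = 8.
(h/2)·[y₀ + 2y₁ + 2y₂ + 2y₃ + 2y₄ + 2y₅ + 2y₆ + 2y₇ + y₈] = 0.2·(187.72) = 37.54400.

37.54400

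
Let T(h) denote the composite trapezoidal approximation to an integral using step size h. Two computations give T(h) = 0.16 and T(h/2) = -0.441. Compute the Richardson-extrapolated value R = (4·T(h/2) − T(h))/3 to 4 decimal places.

-0.6413

R = (4·T(h/2) − T(h)) / 3 = (4·(-0.441) − 0.16)/3 = (-1.924)/3 = -0.6413.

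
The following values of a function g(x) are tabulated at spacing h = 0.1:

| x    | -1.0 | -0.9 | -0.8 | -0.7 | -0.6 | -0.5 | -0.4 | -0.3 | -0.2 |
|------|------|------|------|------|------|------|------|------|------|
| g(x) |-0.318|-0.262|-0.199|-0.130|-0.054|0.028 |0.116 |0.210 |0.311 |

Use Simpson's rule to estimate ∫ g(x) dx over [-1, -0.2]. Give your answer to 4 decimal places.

-0.0299

h = 0.1, n = 8.
(h/3)·[y₀ + 4y₁ + 2y₂ + 4y₃ + 2y₄ + 4y₅ + 2y₆ + 4y₇ + y₈] = 0.033333·(-0.897) = -0.0299.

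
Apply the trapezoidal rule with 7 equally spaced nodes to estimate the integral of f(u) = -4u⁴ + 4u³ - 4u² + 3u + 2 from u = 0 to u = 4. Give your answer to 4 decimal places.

-648.4280

h = (4 − 0)/6 = 0.666667.
Nodes u₀,…,u₆ = 0, 0.666667, 1.333333, 2, 2.666667, 3.333333, 4.
f(u) = -4u⁴ + 4u³ - 4u² + 3u + 2: f₀=2, f₁=2.617284, f₂=-4.271605, f₃=-40, f₄=-144.864198, f₅=-378.123457, f₆=-818.
(h/2)·[f₀ + 2f₁ + 2f₂ + 2f₃ + 2f₄ + 2f₅ + f₆] = 0.333333·(-1945.283951) = -648.4280.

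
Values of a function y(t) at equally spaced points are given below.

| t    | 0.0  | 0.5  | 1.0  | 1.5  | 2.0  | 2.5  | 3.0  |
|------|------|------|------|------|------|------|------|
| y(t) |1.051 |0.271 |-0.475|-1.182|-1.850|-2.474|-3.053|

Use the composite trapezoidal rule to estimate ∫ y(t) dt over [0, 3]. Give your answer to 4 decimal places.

-3.3555

h = 0.5, n = 6.
(h/2)·[y₀ + 2y₁ + 2y₂ + 2y₃ + 2y₄ + 2y₅ + y₆] = 0.25·(-13.422) = -3.3555.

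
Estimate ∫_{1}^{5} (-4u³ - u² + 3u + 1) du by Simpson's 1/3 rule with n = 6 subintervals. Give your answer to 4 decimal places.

-625.3333

h = (5 − 1)/6 = 0.666667.
Nodes u₀,…,u₆ = 1, 1.666667, 2.333333, 3, 3.666667, 4.333333, 5.
f(u) = -4u³ - u² + 3u + 1: f₀=-1, f₁=-15.296296, f₂=-48.259259, f₃=-107, f₄=-198.629630, f₅=-330.259259, f₆=-509.
(h/3)·[f₀ + 4f₁ + 2f₂ + 4f₃ + 2f₄ + 4f₅ + f₆] = 0.222222·(-2814) = -625.3333.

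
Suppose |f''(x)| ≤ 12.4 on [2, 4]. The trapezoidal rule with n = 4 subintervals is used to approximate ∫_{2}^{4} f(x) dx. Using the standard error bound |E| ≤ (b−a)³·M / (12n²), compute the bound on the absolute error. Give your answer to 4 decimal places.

|E| ≤ (2)³·12.4 / (12·4²) = 99.2/192 = 0.5167.

0.5167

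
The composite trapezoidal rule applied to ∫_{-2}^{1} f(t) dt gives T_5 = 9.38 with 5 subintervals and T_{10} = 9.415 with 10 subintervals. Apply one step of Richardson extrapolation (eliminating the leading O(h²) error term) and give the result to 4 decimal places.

R = (4·T_{10} − T_5) / 3 = (4·9.415 − 9.38)/3 = (28.280)/3 = 9.4267.

9.4267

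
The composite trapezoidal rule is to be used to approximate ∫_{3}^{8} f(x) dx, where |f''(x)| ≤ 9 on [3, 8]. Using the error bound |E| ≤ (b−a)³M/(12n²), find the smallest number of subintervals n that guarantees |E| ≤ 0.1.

31

Need 1125/(12n²) ≤ 0.1.
n² ≥ 1125/(12·0.1) = 937.5 ⇒ n ≥ 30.6186, so the smallest n is 31.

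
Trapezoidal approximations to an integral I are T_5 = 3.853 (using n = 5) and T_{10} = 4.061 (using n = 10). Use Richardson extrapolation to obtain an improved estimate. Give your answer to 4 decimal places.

4.1303

R = (4·T_{10} − T_5) / 3 = (4·4.061 − 3.853)/3 = (12.391)/3 = 4.1303.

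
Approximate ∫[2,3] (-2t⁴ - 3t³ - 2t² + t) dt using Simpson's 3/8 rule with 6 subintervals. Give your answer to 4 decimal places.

h = (3 − 2)/6 = 0.166667.
Nodes t₀,…,t₆ = 2, 2.166667, 2.333333, 2.5, 2.666667, 2.833333, 3.
f(t) = -2t⁴ - 3t³ - 2t² + t: f₀=-62, f₁=-81.811728, f₂=-105.950617, f₃=-135, f₄=-169.580247, f₅=-210.348765, f₆=-258.
(3h/8)·[f₀ + 3f₁ + 3f₂ + 2f₃ + 3f₄ + 3f₅ + f₆] = 0.0625·(-2293.074074) = -143.3171.

-143.3171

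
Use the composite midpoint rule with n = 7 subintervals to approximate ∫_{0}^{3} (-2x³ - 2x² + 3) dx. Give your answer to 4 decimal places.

h = (3 − 0)/7 = 0.428571.
Midpoints m₁,…,m₇ = 0.214286, 0.642857, 1.071429, 1.5, 1.928571, 2.357143, 2.785714.
f(m₁)=2.888484, f(m₂)=1.642128, f(m₃)=-1.755831, f(m₄)=-8.25, f(m₅)=-18.784985, f(m₆)=-34.305394, f(m₇)=-55.755831.
h·[f(m₁) + f(m₂) + f(m₃) + f(m₄) + f(m₅) + f(m₆) + f(m₇)] = 0.428571·(-114.321429) = -48.9949.

-48.9949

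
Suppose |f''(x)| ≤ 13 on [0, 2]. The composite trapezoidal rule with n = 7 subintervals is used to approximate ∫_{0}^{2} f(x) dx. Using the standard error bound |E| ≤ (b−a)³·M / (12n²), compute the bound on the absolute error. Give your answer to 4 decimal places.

|E| ≤ (2)³·13 / (12·7²) = 104/588 = 0.1769.

0.1769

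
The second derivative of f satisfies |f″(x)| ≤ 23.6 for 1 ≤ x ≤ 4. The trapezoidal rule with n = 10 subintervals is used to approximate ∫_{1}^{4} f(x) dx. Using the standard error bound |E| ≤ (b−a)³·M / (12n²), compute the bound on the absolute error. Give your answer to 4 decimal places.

0.5310

|E| ≤ (3)³·23.6 / (12·10²) = 637.2/1200 = 0.5310.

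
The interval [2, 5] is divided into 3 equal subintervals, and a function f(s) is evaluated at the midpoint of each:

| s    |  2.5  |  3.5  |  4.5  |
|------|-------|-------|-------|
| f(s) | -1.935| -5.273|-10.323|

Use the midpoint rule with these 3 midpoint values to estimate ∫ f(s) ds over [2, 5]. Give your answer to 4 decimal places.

-17.5310

h = 1, n = 3.
h·[y(m₁) + y(m₂) + y(m₃)] = 1·(-17.531) = -17.5310.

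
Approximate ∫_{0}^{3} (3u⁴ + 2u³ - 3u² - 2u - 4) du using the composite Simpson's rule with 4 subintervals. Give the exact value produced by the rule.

138.6796875

h = (3 − 0)/4 = 0.75.
Nodes u₀,…,u₄ = 0, 0.75, 1.5, 2.25, 3.
f(u) = 3u⁴ + 2u³ - 3u² - 2u - 4: f₀=-4, f₁=-5.39453125, f₂=8.1875, f₃=75.98046875, f₄=260.
(h/3)·[f₀ + 4f₁ + 2f₂ + 4f₃ + f₄] = 0.25·(554.71875) = 138.6796875.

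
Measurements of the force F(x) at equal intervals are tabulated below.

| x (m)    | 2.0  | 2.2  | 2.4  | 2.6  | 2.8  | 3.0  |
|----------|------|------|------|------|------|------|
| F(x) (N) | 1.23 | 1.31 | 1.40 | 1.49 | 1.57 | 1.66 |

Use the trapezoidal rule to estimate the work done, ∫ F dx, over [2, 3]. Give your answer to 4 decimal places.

1.4430

h = 0.2, n = 5.
(h/2)·[y₀ + 2y₁ + 2y₂ + 2y₃ + 2y₄ + y₅] = 0.1·(14.43) = 1.4430.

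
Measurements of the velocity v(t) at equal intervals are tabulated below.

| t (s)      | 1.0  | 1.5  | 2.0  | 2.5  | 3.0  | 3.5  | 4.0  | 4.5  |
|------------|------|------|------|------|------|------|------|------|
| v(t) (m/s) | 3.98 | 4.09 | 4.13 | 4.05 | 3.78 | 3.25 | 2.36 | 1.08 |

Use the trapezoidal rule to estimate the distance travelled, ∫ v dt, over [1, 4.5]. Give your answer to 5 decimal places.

h = 0.5, n = 7.
(h/2)·[y₀ + 2y₁ + 2y₂ + 2y₃ + 2y₄ + 2y₅ + 2y₆ + y₇] = 0.25·(48.38) = 12.09500.

12.09500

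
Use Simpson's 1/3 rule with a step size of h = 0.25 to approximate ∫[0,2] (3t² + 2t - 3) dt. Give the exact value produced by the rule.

6

h = (2 − 0)/8 = 0.25.
Nodes t₀,…,t₈ = 0, 0.25, 0.5, 0.75, 1, 1.25, 1.5, 1.75, 2.
f(t) = 3t² + 2t - 3: f₀=-3, f₁=-2.3125, f₂=-1.25, f₃=0.1875, f₄=2, f₅=4.1875, f₆=6.75, f₇=9.6875, f₈=13.
(h/3)·[f₀ + 4f₁ + 2f₂ + 4f₃ + 2f₄ + 4f₅ + 2f₆ + 4f₇ + f₈] = 0.083333·(72) = 6.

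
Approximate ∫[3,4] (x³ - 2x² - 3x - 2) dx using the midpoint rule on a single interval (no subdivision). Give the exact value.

M = (b−a)·f(3.5) = 1·(5.875) = 5.875.

5.875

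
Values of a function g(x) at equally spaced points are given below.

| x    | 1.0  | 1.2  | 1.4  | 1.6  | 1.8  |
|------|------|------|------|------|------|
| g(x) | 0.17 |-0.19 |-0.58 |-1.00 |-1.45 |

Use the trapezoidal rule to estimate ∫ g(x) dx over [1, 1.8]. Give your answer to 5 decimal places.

h = 0.2, n = 4.
(h/2)·[y₀ + 2y₁ + 2y₂ + 2y₃ + y₄] = 0.1·(-4.82) = -0.48200.

-0.48200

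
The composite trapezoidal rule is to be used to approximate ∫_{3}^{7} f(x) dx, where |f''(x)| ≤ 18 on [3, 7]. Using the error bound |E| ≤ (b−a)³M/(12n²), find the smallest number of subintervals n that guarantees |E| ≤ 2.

7

Need 1152/(12n²) ≤ 2.
n² ≥ 1152/(12·2) = 48 ⇒ n ≥ 6.9282, so the smallest n is 7.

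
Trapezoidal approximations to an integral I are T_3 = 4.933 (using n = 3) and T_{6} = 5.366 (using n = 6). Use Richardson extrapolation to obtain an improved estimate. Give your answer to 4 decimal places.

5.5103

R = (4·T_{6} − T_3) / 3 = (4·5.366 − 4.933)/3 = (16.531)/3 = 5.5103.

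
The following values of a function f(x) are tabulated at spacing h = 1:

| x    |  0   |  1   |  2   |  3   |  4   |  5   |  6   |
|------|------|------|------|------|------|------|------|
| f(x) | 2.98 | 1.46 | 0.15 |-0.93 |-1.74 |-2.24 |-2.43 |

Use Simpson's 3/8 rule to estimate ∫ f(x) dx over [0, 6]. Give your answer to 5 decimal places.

-3.15750

h = 1, n = 6.
(3h/8)·[y₀ + 3y₁ + 3y₂ + 2y₃ + 3y₄ + 3y₅ + y₆] = 0.375·(-8.42) = -3.15750.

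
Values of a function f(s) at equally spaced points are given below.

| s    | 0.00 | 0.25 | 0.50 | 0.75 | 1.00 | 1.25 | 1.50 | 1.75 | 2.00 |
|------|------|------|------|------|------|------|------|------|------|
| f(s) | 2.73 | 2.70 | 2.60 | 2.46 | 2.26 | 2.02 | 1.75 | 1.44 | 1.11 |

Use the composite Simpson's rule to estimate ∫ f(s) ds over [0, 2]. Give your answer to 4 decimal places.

h = 0.25, n = 8.
(h/3)·[y₀ + 4y₁ + 2y₂ + 4y₃ + 2y₄ + 4y₅ + 2y₆ + 4y₇ + y₈] = 0.083333·(51.54) = 4.2950.

4.2950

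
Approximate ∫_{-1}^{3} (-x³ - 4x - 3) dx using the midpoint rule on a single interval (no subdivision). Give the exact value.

-32

M = (b−a)·f(1) = 4·(-8) = -32.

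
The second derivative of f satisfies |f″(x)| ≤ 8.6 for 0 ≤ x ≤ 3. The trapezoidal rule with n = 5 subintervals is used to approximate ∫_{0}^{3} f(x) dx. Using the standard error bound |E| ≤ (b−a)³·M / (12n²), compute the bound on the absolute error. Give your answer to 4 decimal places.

0.7740

|E| ≤ (3)³·8.6 / (12·5²) = 232.2/300 = 0.7740.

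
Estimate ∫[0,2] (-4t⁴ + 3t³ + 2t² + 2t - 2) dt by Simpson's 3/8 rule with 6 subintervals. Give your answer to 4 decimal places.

h = (2 − 0)/6 = 0.333333.
Nodes t₀,…,t₆ = 0, 0.333333, 0.666667, 1, 1.333333, 1.666667, 2.
f(t) = -4t⁴ + 3t³ + 2t² + 2t - 2: f₀=-2, f₁=-1.049383, f₂=0.320988, f₃=1, f₄=-1.308642, f₅=-10.086420, f₆=-30.
(3h/8)·[f₀ + 3f₁ + 3f₂ + 2f₃ + 3f₄ + 3f₅ + f₆] = 0.125·(-66.370370) = -8.2963.

-8.2963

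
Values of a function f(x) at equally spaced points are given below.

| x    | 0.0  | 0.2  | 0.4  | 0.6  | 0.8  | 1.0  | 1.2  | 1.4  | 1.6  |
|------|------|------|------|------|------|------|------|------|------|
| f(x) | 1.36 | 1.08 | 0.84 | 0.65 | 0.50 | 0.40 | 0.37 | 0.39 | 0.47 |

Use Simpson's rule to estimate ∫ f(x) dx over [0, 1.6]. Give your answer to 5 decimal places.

h = 0.2, n = 8.
(h/3)·[y₀ + 4y₁ + 2y₂ + 4y₃ + 2y₄ + 4y₅ + 2y₆ + 4y₇ + y₈] = 0.066667·(15.33) = 1.02200.

1.02200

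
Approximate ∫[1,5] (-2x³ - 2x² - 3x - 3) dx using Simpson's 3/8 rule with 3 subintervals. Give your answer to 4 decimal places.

-442.6667

h = (5 − 1)/3 = 1.333333.
Nodes x₀,…,x₃ = 1, 2.333333, 3.666667, 5.
f(x) = -2x³ - 2x² - 3x - 3: f₀=-10, f₁=-46.296296, f₂=-139.481481, f₃=-318.
(3h/8)·[f₀ + 3f₁ + 3f₂ + f₃] = 0.5·(-885.333333) = -442.6667.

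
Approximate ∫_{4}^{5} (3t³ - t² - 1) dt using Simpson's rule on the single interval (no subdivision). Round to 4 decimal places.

S = (b−a)/6 · [f(4) + 4f(4.5) + f(5)] = 0.166667·[175 + 4·252.125 + 349] = 255.4167.

255.4167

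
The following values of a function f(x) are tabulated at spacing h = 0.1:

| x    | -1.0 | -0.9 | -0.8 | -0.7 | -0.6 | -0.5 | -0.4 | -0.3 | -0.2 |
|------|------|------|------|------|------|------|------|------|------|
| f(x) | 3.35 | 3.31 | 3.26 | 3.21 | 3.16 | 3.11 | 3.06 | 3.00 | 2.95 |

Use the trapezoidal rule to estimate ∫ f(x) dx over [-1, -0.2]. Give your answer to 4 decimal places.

2.5260

h = 0.1, n = 8.
(h/2)·[y₀ + 2y₁ + 2y₂ + 2y₃ + 2y₄ + 2y₅ + 2y₆ + 2y₇ + y₈] = 0.05·(50.52) = 2.5260.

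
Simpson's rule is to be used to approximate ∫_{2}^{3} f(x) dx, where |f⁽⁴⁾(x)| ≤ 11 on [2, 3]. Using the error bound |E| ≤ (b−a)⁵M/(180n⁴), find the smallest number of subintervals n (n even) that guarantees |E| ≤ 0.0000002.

Need 11/(180n⁴) ≤ 0.0000002.
n⁴ ≥ 11/(180·0.0000002) = 305556 ⇒ n ≥ 23.5111, so the smallest even n is 24. (n must be even for Simpson's rule.)

24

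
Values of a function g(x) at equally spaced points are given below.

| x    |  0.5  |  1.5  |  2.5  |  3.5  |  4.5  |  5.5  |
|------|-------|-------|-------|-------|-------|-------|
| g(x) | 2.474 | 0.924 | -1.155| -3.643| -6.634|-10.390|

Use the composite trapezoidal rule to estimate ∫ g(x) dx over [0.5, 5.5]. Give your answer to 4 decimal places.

-14.4660

h = 1, n = 5.
(h/2)·[y₀ + 2y₁ + 2y₂ + 2y₃ + 2y₄ + y₅] = 0.5·(-28.932) = -14.4660.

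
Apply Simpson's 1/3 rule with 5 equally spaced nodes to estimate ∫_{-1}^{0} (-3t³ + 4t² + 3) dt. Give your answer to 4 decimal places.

5.0833

h = (0 − (-1))/4 = 0.25.
Nodes t₀,…,t₄ = -1, -0.75, -0.5, -0.25, 0.
f(t) = -3t³ + 4t² + 3: f₀=10, f₁=6.515625, f₂=4.375, f₃=3.296875, f₄=3.
(h/3)·[f₀ + 4f₁ + 2f₂ + 4f₃ + f₄] = 0.083333·(61) = 5.0833.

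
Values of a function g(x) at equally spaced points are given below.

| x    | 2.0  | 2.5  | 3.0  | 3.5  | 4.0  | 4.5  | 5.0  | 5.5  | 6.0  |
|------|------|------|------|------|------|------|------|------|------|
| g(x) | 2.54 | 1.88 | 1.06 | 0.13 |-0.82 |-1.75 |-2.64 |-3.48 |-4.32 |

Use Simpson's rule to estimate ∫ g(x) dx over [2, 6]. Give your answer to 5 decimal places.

-3.24333

h = 0.5, n = 8.
(h/3)·[y₀ + 4y₁ + 2y₂ + 4y₃ + 2y₄ + 4y₅ + 2y₆ + 4y₇ + y₈] = 0.166667·(-19.46) = -3.24333.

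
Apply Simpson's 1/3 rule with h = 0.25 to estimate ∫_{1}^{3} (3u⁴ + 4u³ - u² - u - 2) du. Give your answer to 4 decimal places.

h = (3 − 1)/8 = 0.25.
Nodes u₀,…,u₈ = 1, 1.25, 1.5, 1.75, 2, 2.25, 2.5, 2.75, 3.
f(u) = 3u⁴ + 4u³ - u² - u - 2: f₀=3, f₁=10.32421875, f₂=22.9375, f₃=42.76171875, f₄=72, f₅=113.13671875, f₆=168.9375, f₇=242.44921875, f₈=337.
(h/3)·[f₀ + 4f₁ + 2f₂ + 4f₃ + 2f₄ + 4f₅ + 2f₆ + 4f₇ + f₈] = 0.083333·(2502.4375) = 208.5365.

208.5365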